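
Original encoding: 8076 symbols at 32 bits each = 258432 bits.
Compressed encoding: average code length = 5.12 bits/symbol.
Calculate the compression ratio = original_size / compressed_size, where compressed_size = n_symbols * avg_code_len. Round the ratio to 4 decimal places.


original_size = n_symbols * orig_bits = 8076 * 32 = 258432 bits
compressed_size = n_symbols * avg_code_len = 8076 * 5.12 = 41349.12 bits
ratio = original_size / compressed_size = 258432 / 41349.12 = 6.25

Compression ratio = 6.25


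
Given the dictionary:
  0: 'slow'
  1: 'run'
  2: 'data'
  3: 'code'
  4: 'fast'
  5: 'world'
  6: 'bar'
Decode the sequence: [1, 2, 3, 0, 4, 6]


Look up each index in the dictionary:
  1 -> 'run'
  2 -> 'data'
  3 -> 'code'
  0 -> 'slow'
  4 -> 'fast'
  6 -> 'bar'

Decoded: "run data code slow fast bar"


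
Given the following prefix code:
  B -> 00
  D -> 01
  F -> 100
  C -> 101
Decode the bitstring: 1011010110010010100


Decoding step by step:
Bits 101 -> C
Bits 101 -> C
Bits 01 -> D
Bits 100 -> F
Bits 100 -> F
Bits 101 -> C
Bits 00 -> B


Decoded message: CCDFFCB


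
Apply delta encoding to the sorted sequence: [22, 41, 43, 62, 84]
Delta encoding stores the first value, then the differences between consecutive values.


First value: 22
Deltas:
  41 - 22 = 19
  43 - 41 = 2
  62 - 43 = 19
  84 - 62 = 22


Delta encoded: [22, 19, 2, 19, 22]


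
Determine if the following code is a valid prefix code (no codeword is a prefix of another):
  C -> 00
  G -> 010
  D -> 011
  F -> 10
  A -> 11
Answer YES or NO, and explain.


Checking each pair (does one codeword prefix another?):
  C='00' vs G='010': no prefix
  C='00' vs D='011': no prefix
  C='00' vs F='10': no prefix
  C='00' vs A='11': no prefix
  G='010' vs C='00': no prefix
  G='010' vs D='011': no prefix
  G='010' vs F='10': no prefix
  G='010' vs A='11': no prefix
  D='011' vs C='00': no prefix
  D='011' vs G='010': no prefix
  D='011' vs F='10': no prefix
  D='011' vs A='11': no prefix
  F='10' vs C='00': no prefix
  F='10' vs G='010': no prefix
  F='10' vs D='011': no prefix
  F='10' vs A='11': no prefix
  A='11' vs C='00': no prefix
  A='11' vs G='010': no prefix
  A='11' vs D='011': no prefix
  A='11' vs F='10': no prefix
No violation found over all pairs.

YES -- this is a valid prefix code. No codeword is a prefix of any other codeword.


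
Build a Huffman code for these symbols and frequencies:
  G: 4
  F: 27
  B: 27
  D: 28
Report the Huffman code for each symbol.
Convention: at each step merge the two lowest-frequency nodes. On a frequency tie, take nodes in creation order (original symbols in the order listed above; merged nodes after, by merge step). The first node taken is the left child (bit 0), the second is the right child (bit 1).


Huffman tree construction:
Step 1: Merge G(4) + F(27) = 31
Step 2: Merge B(27) + D(28) = 55
Step 3: Merge (G+F)(31) + (B+D)(55) = 86
Read each symbol's code off the tree from the root (left child = 0, right child = 1).

Codes:
  G: 00 (length 2)
  F: 01 (length 2)
  B: 10 (length 2)
  D: 11 (length 2)
Average code length: 172/86 = 2.0000 bits/symbol


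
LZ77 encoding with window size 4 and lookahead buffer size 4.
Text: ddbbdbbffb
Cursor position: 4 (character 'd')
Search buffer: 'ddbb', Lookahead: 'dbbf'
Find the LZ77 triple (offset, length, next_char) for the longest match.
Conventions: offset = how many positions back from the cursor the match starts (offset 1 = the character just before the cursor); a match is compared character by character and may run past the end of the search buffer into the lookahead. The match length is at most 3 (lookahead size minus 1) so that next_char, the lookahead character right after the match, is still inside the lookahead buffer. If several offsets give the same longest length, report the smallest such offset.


Try each offset into the search buffer:
  offset=1 (pos 3, char 'b'): match length 0
  offset=2 (pos 2, char 'b'): match length 0
  offset=3 (pos 1, char 'd'): match length 3
  offset=4 (pos 0, char 'd'): match length 1
Longest match has length 3 at offset 3.
next_char = character at position 4 + 3 = 7 -> 'f'

Best match: offset=3, length=3 (matching 'dbb' starting at position 1)
LZ77 triple: (3, 3, 'f')


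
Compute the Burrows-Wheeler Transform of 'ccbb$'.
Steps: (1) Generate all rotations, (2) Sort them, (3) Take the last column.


Rotations (sorted):
  0: $ccbb -> last char: b
  1: b$ccb -> last char: b
  2: bb$cc -> last char: c
  3: cbb$c -> last char: c
  4: ccbb$ -> last char: $


BWT = bbcc$


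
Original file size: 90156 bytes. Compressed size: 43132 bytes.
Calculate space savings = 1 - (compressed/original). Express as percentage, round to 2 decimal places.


ratio = compressed/original = 43132/90156 = 0.478415
savings = 1 - ratio = 1 - 0.478415 = 0.521585
as a percentage: 0.521585 * 100 = 52.16%

Space savings = 1 - 43132/90156 = 52.16%


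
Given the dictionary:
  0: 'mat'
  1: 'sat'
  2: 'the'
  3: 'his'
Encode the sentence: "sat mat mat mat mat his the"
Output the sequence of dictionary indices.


Look up each word in the dictionary:
  'sat' -> 1
  'mat' -> 0
  'mat' -> 0
  'mat' -> 0
  'mat' -> 0
  'his' -> 3
  'the' -> 2

Encoded: [1, 0, 0, 0, 0, 3, 2]


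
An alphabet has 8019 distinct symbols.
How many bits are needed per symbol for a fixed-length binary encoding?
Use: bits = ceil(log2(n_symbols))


log2(8019) = 12.9692
Bracket: 2^12 = 4096 < 8019 <= 2^13 = 8192
So ceil(log2(8019)) = 13

bits = ceil(log2(8019)) = ceil(12.9692) = 13 bits


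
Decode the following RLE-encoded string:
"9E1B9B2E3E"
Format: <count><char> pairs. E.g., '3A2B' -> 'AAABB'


Expanding each <count><char> pair:
  9E -> 'EEEEEEEEE'
  1B -> 'B'
  9B -> 'BBBBBBBBB'
  2E -> 'EE'
  3E -> 'EEE'

Decoded = EEEEEEEEEBBBBBBBBBBEEEEE


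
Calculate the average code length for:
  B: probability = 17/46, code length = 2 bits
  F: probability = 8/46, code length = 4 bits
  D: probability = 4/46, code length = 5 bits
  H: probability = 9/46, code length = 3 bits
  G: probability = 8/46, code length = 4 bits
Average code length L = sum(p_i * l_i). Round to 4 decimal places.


Weighted contributions p_i * l_i:
  B: (17/46) * 2 = 34/46
  F: (8/46) * 4 = 32/46
  D: (4/46) * 5 = 20/46
  H: (9/46) * 3 = 27/46
  G: (8/46) * 4 = 32/46
Sum = (34 + 32 + 20 + 27 + 32)/46 = 145/46

L = 145/46 = 3.1522 bits/symbol


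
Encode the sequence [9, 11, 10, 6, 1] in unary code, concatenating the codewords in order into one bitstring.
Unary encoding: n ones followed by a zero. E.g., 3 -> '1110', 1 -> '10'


Encode each number as n ones followed by a terminating 0:
  9 -> 1111111110 (10 bits)
  11 -> 111111111110 (12 bits)
  10 -> 11111111110 (11 bits)
  6 -> 1111110 (7 bits)
  1 -> 10 (2 bits)
Total length = 10 + 12 + 11 + 7 + 2 = 42 bits.

Unary([9, 11, 10, 6, 1]) = 111111111011111111111011111111110111111010 (42 bits)


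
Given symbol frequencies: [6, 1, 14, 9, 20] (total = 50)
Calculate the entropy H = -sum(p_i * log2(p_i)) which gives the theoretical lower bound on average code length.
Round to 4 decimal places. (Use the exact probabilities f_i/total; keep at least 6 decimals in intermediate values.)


Per-symbol terms -p_i * log2(p_i) with p_i = f_i/50:
  p = 6/50 = 0.120000: log2(p) = -3.058894, -p*log2(p) = 0.367067
  p = 1/50 = 0.020000: log2(p) = -5.643856, -p*log2(p) = 0.112877
  p = 14/50 = 0.280000: log2(p) = -1.836501, -p*log2(p) = 0.514220
  p = 9/50 = 0.180000: log2(p) = -2.473931, -p*log2(p) = 0.445308
  p = 20/50 = 0.400000: log2(p) = -1.321928, -p*log2(p) = 0.528771
H = 0.367067 + 0.112877 + 0.514220 + 0.445308 + 0.528771 = 1.968243

H = 1.9682 bits/symbol


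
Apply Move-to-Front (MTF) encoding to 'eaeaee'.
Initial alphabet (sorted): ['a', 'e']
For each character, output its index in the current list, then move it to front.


MTF encoding:
'e': index 1 in ['a', 'e'] -> ['e', 'a']
'a': index 1 in ['e', 'a'] -> ['a', 'e']
'e': index 1 in ['a', 'e'] -> ['e', 'a']
'a': index 1 in ['e', 'a'] -> ['a', 'e']
'e': index 1 in ['a', 'e'] -> ['e', 'a']
'e': index 0 in ['e', 'a'] -> ['e', 'a']


Output: [1, 1, 1, 1, 1, 0]


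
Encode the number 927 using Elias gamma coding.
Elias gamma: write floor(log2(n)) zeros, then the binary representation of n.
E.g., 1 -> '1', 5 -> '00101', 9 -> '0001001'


num_bits = floor(log2(927)) + 1 = 10
leading_zeros = num_bits - 1 = 9
binary(927) = 1110011111

Elias gamma(927) = '000000000' + '1110011111' = 0000000001110011111 (19 bits)


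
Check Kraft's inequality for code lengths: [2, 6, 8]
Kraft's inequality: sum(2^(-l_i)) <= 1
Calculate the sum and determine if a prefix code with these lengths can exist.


Sum = 2^(-2) + 2^(-6) + 2^(-8)
    = 0.25 + 0.015625 + 0.00390625
    = 69/256 = 0.26953125
Since 0.26953125 <= 1, Kraft's inequality IS satisfied.
A prefix code with these lengths CAN exist.

Kraft sum = 0.26953125. Satisfied.


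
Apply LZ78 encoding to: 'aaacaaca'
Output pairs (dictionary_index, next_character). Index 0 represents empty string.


LZ78 encoding steps:
Dictionary: {0: ''}
Step 1: w='' (idx 0), next='a' -> output (0, 'a'), add 'a' as idx 1
Step 2: w='a' (idx 1), next='a' -> output (1, 'a'), add 'aa' as idx 2
Step 3: w='' (idx 0), next='c' -> output (0, 'c'), add 'c' as idx 3
Step 4: w='aa' (idx 2), next='c' -> output (2, 'c'), add 'aac' as idx 4
Step 5: w='a' (idx 1), end of input -> output (1, '')


Encoded: [(0, 'a'), (1, 'a'), (0, 'c'), (2, 'c'), (1, '')]


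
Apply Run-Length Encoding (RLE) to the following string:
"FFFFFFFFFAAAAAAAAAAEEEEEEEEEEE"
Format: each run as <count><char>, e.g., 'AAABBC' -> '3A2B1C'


Scanning runs left to right:
  i=0: run of 'F' x 9 -> '9F'
  i=9: run of 'A' x 10 -> '10A'
  i=19: run of 'E' x 11 -> '11E'

RLE = 9F10A11E


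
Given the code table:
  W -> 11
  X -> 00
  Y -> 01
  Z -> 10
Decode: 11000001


Decoding:
11 -> W
00 -> X
00 -> X
01 -> Y


Result: WXXY


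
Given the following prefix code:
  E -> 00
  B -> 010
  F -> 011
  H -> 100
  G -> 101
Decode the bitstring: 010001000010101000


Decoding step by step:
Bits 010 -> B
Bits 00 -> E
Bits 100 -> H
Bits 00 -> E
Bits 101 -> G
Bits 010 -> B
Bits 00 -> E


Decoded message: BEHEGBE


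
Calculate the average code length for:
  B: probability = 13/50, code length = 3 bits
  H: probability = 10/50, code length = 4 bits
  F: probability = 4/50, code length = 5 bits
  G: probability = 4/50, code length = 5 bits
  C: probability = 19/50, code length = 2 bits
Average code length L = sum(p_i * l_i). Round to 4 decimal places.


Weighted contributions p_i * l_i:
  B: (13/50) * 3 = 39/50
  H: (10/50) * 4 = 40/50
  F: (4/50) * 5 = 20/50
  G: (4/50) * 5 = 20/50
  C: (19/50) * 2 = 38/50
Sum = (39 + 40 + 20 + 20 + 38)/50 = 157/50

L = 157/50 = 3.1400 bits/symbol


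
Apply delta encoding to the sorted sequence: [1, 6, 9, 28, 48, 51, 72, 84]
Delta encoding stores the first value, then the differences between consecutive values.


First value: 1
Deltas:
  6 - 1 = 5
  9 - 6 = 3
  28 - 9 = 19
  48 - 28 = 20
  51 - 48 = 3
  72 - 51 = 21
  84 - 72 = 12


Delta encoded: [1, 5, 3, 19, 20, 3, 21, 12]


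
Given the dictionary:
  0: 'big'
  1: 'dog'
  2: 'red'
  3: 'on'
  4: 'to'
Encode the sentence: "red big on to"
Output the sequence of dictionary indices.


Look up each word in the dictionary:
  'red' -> 2
  'big' -> 0
  'on' -> 3
  'to' -> 4

Encoded: [2, 0, 3, 4]


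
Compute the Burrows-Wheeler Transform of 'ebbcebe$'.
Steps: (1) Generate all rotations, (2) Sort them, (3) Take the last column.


Rotations (sorted):
  0: $ebbcebe -> last char: e
  1: bbcebe$e -> last char: e
  2: bcebe$eb -> last char: b
  3: be$ebbce -> last char: e
  4: cebe$ebb -> last char: b
  5: e$ebbceb -> last char: b
  6: ebbcebe$ -> last char: $
  7: ebe$ebbc -> last char: c


BWT = eebebb$c


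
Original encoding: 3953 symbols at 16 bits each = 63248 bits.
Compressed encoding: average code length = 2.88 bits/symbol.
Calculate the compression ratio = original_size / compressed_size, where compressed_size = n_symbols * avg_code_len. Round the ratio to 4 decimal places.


original_size = n_symbols * orig_bits = 3953 * 16 = 63248 bits
compressed_size = n_symbols * avg_code_len = 3953 * 2.88 = 11384.64 bits
ratio = original_size / compressed_size = 63248 / 11384.64 = 5.5556

Compression ratio = 5.5556


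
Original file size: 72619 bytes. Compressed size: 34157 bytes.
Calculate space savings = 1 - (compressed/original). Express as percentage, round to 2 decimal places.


ratio = compressed/original = 34157/72619 = 0.470359
savings = 1 - ratio = 1 - 0.470359 = 0.529641
as a percentage: 0.529641 * 100 = 52.96%

Space savings = 1 - 34157/72619 = 52.96%


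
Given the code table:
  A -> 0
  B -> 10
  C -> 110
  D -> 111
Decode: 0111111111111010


Decoding:
0 -> A
111 -> D
111 -> D
111 -> D
111 -> D
0 -> A
10 -> B


Result: ADDDDAB


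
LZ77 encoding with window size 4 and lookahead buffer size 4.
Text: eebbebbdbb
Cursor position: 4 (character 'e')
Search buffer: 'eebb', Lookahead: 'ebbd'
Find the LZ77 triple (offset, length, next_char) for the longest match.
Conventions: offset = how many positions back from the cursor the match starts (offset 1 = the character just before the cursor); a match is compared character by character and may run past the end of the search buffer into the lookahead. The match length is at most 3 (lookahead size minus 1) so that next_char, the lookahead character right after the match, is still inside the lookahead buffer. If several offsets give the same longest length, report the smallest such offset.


Try each offset into the search buffer:
  offset=1 (pos 3, char 'b'): match length 0
  offset=2 (pos 2, char 'b'): match length 0
  offset=3 (pos 1, char 'e'): match length 3
  offset=4 (pos 0, char 'e'): match length 1
Longest match has length 3 at offset 3.
next_char = character at position 4 + 3 = 7 -> 'd'

Best match: offset=3, length=3 (matching 'ebb' starting at position 1)
LZ77 triple: (3, 3, 'd')


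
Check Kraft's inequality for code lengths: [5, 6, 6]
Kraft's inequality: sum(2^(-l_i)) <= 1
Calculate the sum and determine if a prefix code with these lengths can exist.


Sum = 2^(-5) + 2^(-6) + 2^(-6)
    = 0.03125 + 0.015625 + 0.015625
    = 4/64 = 0.0625
Since 0.0625 <= 1, Kraft's inequality IS satisfied.
A prefix code with these lengths CAN exist.

Kraft sum = 0.0625. Satisfied.


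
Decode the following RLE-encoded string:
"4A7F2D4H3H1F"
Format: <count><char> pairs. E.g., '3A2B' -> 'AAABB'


Expanding each <count><char> pair:
  4A -> 'AAAA'
  7F -> 'FFFFFFF'
  2D -> 'DD'
  4H -> 'HHHH'
  3H -> 'HHH'
  1F -> 'F'

Decoded = AAAAFFFFFFFDDHHHHHHHF


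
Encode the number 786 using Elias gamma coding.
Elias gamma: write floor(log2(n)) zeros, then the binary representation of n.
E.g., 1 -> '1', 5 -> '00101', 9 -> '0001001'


num_bits = floor(log2(786)) + 1 = 10
leading_zeros = num_bits - 1 = 9
binary(786) = 1100010010

Elias gamma(786) = '000000000' + '1100010010' = 0000000001100010010 (19 bits)


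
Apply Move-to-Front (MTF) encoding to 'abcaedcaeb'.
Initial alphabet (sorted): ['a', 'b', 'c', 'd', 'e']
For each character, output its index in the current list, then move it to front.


MTF encoding:
'a': index 0 in ['a', 'b', 'c', 'd', 'e'] -> ['a', 'b', 'c', 'd', 'e']
'b': index 1 in ['a', 'b', 'c', 'd', 'e'] -> ['b', 'a', 'c', 'd', 'e']
'c': index 2 in ['b', 'a', 'c', 'd', 'e'] -> ['c', 'b', 'a', 'd', 'e']
'a': index 2 in ['c', 'b', 'a', 'd', 'e'] -> ['a', 'c', 'b', 'd', 'e']
'e': index 4 in ['a', 'c', 'b', 'd', 'e'] -> ['e', 'a', 'c', 'b', 'd']
'd': index 4 in ['e', 'a', 'c', 'b', 'd'] -> ['d', 'e', 'a', 'c', 'b']
'c': index 3 in ['d', 'e', 'a', 'c', 'b'] -> ['c', 'd', 'e', 'a', 'b']
'a': index 3 in ['c', 'd', 'e', 'a', 'b'] -> ['a', 'c', 'd', 'e', 'b']
'e': index 3 in ['a', 'c', 'd', 'e', 'b'] -> ['e', 'a', 'c', 'd', 'b']
'b': index 4 in ['e', 'a', 'c', 'd', 'b'] -> ['b', 'e', 'a', 'c', 'd']


Output: [0, 1, 2, 2, 4, 4, 3, 3, 3, 4]


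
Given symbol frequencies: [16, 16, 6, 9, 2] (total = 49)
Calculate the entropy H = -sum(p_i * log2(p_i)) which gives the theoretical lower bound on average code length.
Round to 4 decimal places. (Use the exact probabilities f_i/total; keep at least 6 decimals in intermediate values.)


Per-symbol terms -p_i * log2(p_i) with p_i = f_i/49:
  p = 16/49 = 0.326531: log2(p) = -1.614710, -p*log2(p) = 0.527252
  p = 16/49 = 0.326531: log2(p) = -1.614710, -p*log2(p) = 0.527252
  p = 6/49 = 0.122449: log2(p) = -3.029747, -p*log2(p) = 0.370989
  p = 9/49 = 0.183673: log2(p) = -2.444785, -p*log2(p) = 0.449042
  p = 2/49 = 0.040816: log2(p) = -4.614710, -p*log2(p) = 0.188356
H = 0.527252 + 0.527252 + 0.370989 + 0.449042 + 0.188356 = 2.062891

H = 2.0629 bits/symbol


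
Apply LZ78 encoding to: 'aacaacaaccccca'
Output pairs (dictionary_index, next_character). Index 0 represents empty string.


LZ78 encoding steps:
Dictionary: {0: ''}
Step 1: w='' (idx 0), next='a' -> output (0, 'a'), add 'a' as idx 1
Step 2: w='a' (idx 1), next='c' -> output (1, 'c'), add 'ac' as idx 2
Step 3: w='a' (idx 1), next='a' -> output (1, 'a'), add 'aa' as idx 3
Step 4: w='' (idx 0), next='c' -> output (0, 'c'), add 'c' as idx 4
Step 5: w='aa' (idx 3), next='c' -> output (3, 'c'), add 'aac' as idx 5
Step 6: w='c' (idx 4), next='c' -> output (4, 'c'), add 'cc' as idx 6
Step 7: w='cc' (idx 6), next='a' -> output (6, 'a'), add 'cca' as idx 7


Encoded: [(0, 'a'), (1, 'c'), (1, 'a'), (0, 'c'), (3, 'c'), (4, 'c'), (6, 'a')]


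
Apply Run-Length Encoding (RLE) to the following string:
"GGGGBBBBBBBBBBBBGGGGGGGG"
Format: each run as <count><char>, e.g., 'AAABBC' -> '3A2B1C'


Scanning runs left to right:
  i=0: run of 'G' x 4 -> '4G'
  i=4: run of 'B' x 12 -> '12B'
  i=16: run of 'G' x 8 -> '8G'

RLE = 4G12B8G


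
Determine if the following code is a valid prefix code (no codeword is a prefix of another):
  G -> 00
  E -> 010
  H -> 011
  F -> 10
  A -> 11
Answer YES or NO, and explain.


Checking each pair (does one codeword prefix another?):
  G='00' vs E='010': no prefix
  G='00' vs H='011': no prefix
  G='00' vs F='10': no prefix
  G='00' vs A='11': no prefix
  E='010' vs G='00': no prefix
  E='010' vs H='011': no prefix
  E='010' vs F='10': no prefix
  E='010' vs A='11': no prefix
  H='011' vs G='00': no prefix
  H='011' vs E='010': no prefix
  H='011' vs F='10': no prefix
  H='011' vs A='11': no prefix
  F='10' vs G='00': no prefix
  F='10' vs E='010': no prefix
  F='10' vs H='011': no prefix
  F='10' vs A='11': no prefix
  A='11' vs G='00': no prefix
  A='11' vs E='010': no prefix
  A='11' vs H='011': no prefix
  A='11' vs F='10': no prefix
No violation found over all pairs.

YES -- this is a valid prefix code. No codeword is a prefix of any other codeword.


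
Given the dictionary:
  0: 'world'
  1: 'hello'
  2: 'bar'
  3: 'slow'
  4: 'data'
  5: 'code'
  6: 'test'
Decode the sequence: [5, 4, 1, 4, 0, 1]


Look up each index in the dictionary:
  5 -> 'code'
  4 -> 'data'
  1 -> 'hello'
  4 -> 'data'
  0 -> 'world'
  1 -> 'hello'

Decoded: "code data hello data world hello"


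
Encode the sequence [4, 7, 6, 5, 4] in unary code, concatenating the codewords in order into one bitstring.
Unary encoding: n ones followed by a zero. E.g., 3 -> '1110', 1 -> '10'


Encode each number as n ones followed by a terminating 0:
  4 -> 11110 (5 bits)
  7 -> 11111110 (8 bits)
  6 -> 1111110 (7 bits)
  5 -> 111110 (6 bits)
  4 -> 11110 (5 bits)
Total length = 5 + 8 + 7 + 6 + 5 = 31 bits.

Unary([4, 7, 6, 5, 4]) = 1111011111110111111011111011110 (31 bits)


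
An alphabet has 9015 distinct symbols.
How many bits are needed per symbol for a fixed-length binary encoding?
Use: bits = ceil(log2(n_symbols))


log2(9015) = 13.1381
Bracket: 2^13 = 8192 < 9015 <= 2^14 = 16384
So ceil(log2(9015)) = 14

bits = ceil(log2(9015)) = ceil(13.1381) = 14 bits


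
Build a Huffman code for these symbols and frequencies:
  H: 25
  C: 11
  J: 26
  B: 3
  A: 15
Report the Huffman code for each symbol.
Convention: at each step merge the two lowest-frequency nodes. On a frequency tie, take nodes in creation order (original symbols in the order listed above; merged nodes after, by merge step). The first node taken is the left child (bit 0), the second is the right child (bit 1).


Huffman tree construction:
Step 1: Merge B(3) + C(11) = 14
Step 2: Merge (B+C)(14) + A(15) = 29
Step 3: Merge H(25) + J(26) = 51
Step 4: Merge ((B+C)+A)(29) + (H+J)(51) = 80
Read each symbol's code off the tree from the root (left child = 0, right child = 1).

Codes:
  H: 10 (length 2)
  C: 001 (length 3)
  J: 11 (length 2)
  B: 000 (length 3)
  A: 01 (length 2)
Average code length: 174/80 = 2.1750 bits/symbol


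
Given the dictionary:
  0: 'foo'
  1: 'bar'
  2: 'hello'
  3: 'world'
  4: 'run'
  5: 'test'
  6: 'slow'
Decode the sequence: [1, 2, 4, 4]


Look up each index in the dictionary:
  1 -> 'bar'
  2 -> 'hello'
  4 -> 'run'
  4 -> 'run'

Decoded: "bar hello run run"


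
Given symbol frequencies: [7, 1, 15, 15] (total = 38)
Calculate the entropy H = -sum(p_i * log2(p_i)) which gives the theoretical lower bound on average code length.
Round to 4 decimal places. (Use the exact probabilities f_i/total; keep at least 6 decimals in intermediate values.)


Per-symbol terms -p_i * log2(p_i) with p_i = f_i/38:
  p = 7/38 = 0.184211: log2(p) = -2.440573, -p*log2(p) = 0.449579
  p = 1/38 = 0.026316: log2(p) = -5.247928, -p*log2(p) = 0.138103
  p = 15/38 = 0.394737: log2(p) = -1.341037, -p*log2(p) = 0.529357
  p = 15/38 = 0.394737: log2(p) = -1.341037, -p*log2(p) = 0.529357
H = 0.449579 + 0.138103 + 0.529357 + 0.529357 = 1.646396

H = 1.6464 bits/symbol


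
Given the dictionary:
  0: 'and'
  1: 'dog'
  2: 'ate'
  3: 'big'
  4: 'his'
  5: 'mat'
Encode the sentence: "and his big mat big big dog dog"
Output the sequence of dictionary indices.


Look up each word in the dictionary:
  'and' -> 0
  'his' -> 4
  'big' -> 3
  'mat' -> 5
  'big' -> 3
  'big' -> 3
  'dog' -> 1
  'dog' -> 1

Encoded: [0, 4, 3, 5, 3, 3, 1, 1]


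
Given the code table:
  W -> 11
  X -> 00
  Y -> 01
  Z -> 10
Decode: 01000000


Decoding:
01 -> Y
00 -> X
00 -> X
00 -> X


Result: YXXX


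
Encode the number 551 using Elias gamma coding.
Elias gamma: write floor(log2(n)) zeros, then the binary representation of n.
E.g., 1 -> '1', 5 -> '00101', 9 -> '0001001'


num_bits = floor(log2(551)) + 1 = 10
leading_zeros = num_bits - 1 = 9
binary(551) = 1000100111

Elias gamma(551) = '000000000' + '1000100111' = 0000000001000100111 (19 bits)


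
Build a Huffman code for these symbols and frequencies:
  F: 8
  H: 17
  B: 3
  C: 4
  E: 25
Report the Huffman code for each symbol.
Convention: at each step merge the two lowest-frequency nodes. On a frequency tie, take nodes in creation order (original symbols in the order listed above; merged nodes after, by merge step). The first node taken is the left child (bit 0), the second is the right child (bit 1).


Huffman tree construction:
Step 1: Merge B(3) + C(4) = 7
Step 2: Merge (B+C)(7) + F(8) = 15
Step 3: Merge ((B+C)+F)(15) + H(17) = 32
Step 4: Merge E(25) + (((B+C)+F)+H)(32) = 57
Read each symbol's code off the tree from the root (left child = 0, right child = 1).

Codes:
  F: 101 (length 3)
  H: 11 (length 2)
  B: 1000 (length 4)
  C: 1001 (length 4)
  E: 0 (length 1)
Average code length: 111/57 = 1.9474 bits/symbol


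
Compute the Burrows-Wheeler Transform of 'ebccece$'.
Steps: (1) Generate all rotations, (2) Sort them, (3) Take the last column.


Rotations (sorted):
  0: $ebccece -> last char: e
  1: bccece$e -> last char: e
  2: ccece$eb -> last char: b
  3: ce$ebcce -> last char: e
  4: cece$ebc -> last char: c
  5: e$ebccec -> last char: c
  6: ebccece$ -> last char: $
  7: ece$ebcc -> last char: c


BWT = eebecc$c


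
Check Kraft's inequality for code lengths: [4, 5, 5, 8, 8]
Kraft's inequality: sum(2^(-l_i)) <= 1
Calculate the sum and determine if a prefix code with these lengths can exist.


Sum = 2^(-4) + 2^(-5) + 2^(-5) + 2^(-8) + 2^(-8)
    = 0.0625 + 0.03125 + 0.03125 + 0.00390625 + 0.00390625
    = 34/256 = 0.1328125
Since 0.1328125 <= 1, Kraft's inequality IS satisfied.
A prefix code with these lengths CAN exist.

Kraft sum = 0.1328125. Satisfied.


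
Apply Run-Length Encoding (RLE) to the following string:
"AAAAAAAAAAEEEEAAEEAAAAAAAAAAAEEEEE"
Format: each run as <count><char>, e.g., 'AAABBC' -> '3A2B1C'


Scanning runs left to right:
  i=0: run of 'A' x 10 -> '10A'
  i=10: run of 'E' x 4 -> '4E'
  i=14: run of 'A' x 2 -> '2A'
  i=16: run of 'E' x 2 -> '2E'
  i=18: run of 'A' x 11 -> '11A'
  i=29: run of 'E' x 5 -> '5E'

RLE = 10A4E2A2E11A5E


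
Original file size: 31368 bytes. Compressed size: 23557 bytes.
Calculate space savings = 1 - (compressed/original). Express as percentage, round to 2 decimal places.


ratio = compressed/original = 23557/31368 = 0.750988
savings = 1 - ratio = 1 - 0.750988 = 0.249012
as a percentage: 0.249012 * 100 = 24.9%

Space savings = 1 - 23557/31368 = 24.9%


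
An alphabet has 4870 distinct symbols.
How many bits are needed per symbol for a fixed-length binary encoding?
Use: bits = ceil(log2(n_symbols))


log2(4870) = 12.2497
Bracket: 2^12 = 4096 < 4870 <= 2^13 = 8192
So ceil(log2(4870)) = 13

bits = ceil(log2(4870)) = ceil(12.2497) = 13 bits


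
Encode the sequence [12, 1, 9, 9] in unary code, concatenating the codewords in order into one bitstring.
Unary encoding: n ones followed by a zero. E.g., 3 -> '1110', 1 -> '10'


Encode each number as n ones followed by a terminating 0:
  12 -> 1111111111110 (13 bits)
  1 -> 10 (2 bits)
  9 -> 1111111110 (10 bits)
  9 -> 1111111110 (10 bits)
Total length = 13 + 2 + 10 + 10 = 35 bits.

Unary([12, 1, 9, 9]) = 11111111111101011111111101111111110 (35 bits)


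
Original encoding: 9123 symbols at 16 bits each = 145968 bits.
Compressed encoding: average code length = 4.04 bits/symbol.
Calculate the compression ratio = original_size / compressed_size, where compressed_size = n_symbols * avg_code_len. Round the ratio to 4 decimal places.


original_size = n_symbols * orig_bits = 9123 * 16 = 145968 bits
compressed_size = n_symbols * avg_code_len = 9123 * 4.04 = 36856.92 bits
ratio = original_size / compressed_size = 145968 / 36856.92 = 3.9604

Compression ratio = 3.9604


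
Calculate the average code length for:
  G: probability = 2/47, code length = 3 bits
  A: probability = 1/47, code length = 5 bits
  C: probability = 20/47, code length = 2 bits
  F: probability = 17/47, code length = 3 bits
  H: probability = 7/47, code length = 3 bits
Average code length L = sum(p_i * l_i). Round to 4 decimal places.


Weighted contributions p_i * l_i:
  G: (2/47) * 3 = 6/47
  A: (1/47) * 5 = 5/47
  C: (20/47) * 2 = 40/47
  F: (17/47) * 3 = 51/47
  H: (7/47) * 3 = 21/47
Sum = (6 + 5 + 40 + 51 + 21)/47 = 123/47

L = 123/47 = 2.6170 bits/symbol


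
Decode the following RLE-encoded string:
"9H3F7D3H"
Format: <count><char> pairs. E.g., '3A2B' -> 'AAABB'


Expanding each <count><char> pair:
  9H -> 'HHHHHHHHH'
  3F -> 'FFF'
  7D -> 'DDDDDDD'
  3H -> 'HHH'

Decoded = HHHHHHHHHFFFDDDDDDDHHH


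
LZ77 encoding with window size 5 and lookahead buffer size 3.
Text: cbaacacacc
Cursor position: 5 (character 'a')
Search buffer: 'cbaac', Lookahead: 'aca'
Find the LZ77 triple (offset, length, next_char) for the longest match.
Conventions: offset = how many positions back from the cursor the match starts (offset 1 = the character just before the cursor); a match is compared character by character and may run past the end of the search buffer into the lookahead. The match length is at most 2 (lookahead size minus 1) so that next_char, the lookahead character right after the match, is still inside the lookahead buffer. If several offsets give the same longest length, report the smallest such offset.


Try each offset into the search buffer:
  offset=1 (pos 4, char 'c'): match length 0
  offset=2 (pos 3, char 'a'): match length 2
  offset=3 (pos 2, char 'a'): match length 1
  offset=4 (pos 1, char 'b'): match length 0
  offset=5 (pos 0, char 'c'): match length 0
Longest match has length 2 at offset 2.
next_char = character at position 5 + 2 = 7 -> 'a'

Best match: offset=2, length=2 (matching 'ac' starting at position 3)
LZ77 triple: (2, 2, 'a')


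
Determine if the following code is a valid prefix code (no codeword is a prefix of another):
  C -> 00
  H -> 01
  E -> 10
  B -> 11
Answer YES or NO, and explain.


Checking each pair (does one codeword prefix another?):
  C='00' vs H='01': no prefix
  C='00' vs E='10': no prefix
  C='00' vs B='11': no prefix
  H='01' vs C='00': no prefix
  H='01' vs E='10': no prefix
  H='01' vs B='11': no prefix
  E='10' vs C='00': no prefix
  E='10' vs H='01': no prefix
  E='10' vs B='11': no prefix
  B='11' vs C='00': no prefix
  B='11' vs H='01': no prefix
  B='11' vs E='10': no prefix
No violation found over all pairs.

YES -- this is a valid prefix code. No codeword is a prefix of any other codeword.


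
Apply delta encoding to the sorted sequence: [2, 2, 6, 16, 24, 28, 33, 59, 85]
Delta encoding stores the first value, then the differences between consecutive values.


First value: 2
Deltas:
  2 - 2 = 0
  6 - 2 = 4
  16 - 6 = 10
  24 - 16 = 8
  28 - 24 = 4
  33 - 28 = 5
  59 - 33 = 26
  85 - 59 = 26


Delta encoded: [2, 0, 4, 10, 8, 4, 5, 26, 26]


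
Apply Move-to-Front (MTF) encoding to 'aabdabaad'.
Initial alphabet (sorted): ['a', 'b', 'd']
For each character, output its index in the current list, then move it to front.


MTF encoding:
'a': index 0 in ['a', 'b', 'd'] -> ['a', 'b', 'd']
'a': index 0 in ['a', 'b', 'd'] -> ['a', 'b', 'd']
'b': index 1 in ['a', 'b', 'd'] -> ['b', 'a', 'd']
'd': index 2 in ['b', 'a', 'd'] -> ['d', 'b', 'a']
'a': index 2 in ['d', 'b', 'a'] -> ['a', 'd', 'b']
'b': index 2 in ['a', 'd', 'b'] -> ['b', 'a', 'd']
'a': index 1 in ['b', 'a', 'd'] -> ['a', 'b', 'd']
'a': index 0 in ['a', 'b', 'd'] -> ['a', 'b', 'd']
'd': index 2 in ['a', 'b', 'd'] -> ['d', 'a', 'b']


Output: [0, 0, 1, 2, 2, 2, 1, 0, 2]


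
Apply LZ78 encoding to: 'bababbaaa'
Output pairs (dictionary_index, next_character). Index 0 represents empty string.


LZ78 encoding steps:
Dictionary: {0: ''}
Step 1: w='' (idx 0), next='b' -> output (0, 'b'), add 'b' as idx 1
Step 2: w='' (idx 0), next='a' -> output (0, 'a'), add 'a' as idx 2
Step 3: w='b' (idx 1), next='a' -> output (1, 'a'), add 'ba' as idx 3
Step 4: w='b' (idx 1), next='b' -> output (1, 'b'), add 'bb' as idx 4
Step 5: w='a' (idx 2), next='a' -> output (2, 'a'), add 'aa' as idx 5
Step 6: w='a' (idx 2), end of input -> output (2, '')


Encoded: [(0, 'b'), (0, 'a'), (1, 'a'), (1, 'b'), (2, 'a'), (2, '')]


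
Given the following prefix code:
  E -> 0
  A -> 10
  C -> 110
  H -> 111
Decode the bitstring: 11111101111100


Decoding step by step:
Bits 111 -> H
Bits 111 -> H
Bits 0 -> E
Bits 111 -> H
Bits 110 -> C
Bits 0 -> E


Decoded message: HHEHCE


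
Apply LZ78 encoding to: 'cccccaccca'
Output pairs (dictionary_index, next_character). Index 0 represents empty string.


LZ78 encoding steps:
Dictionary: {0: ''}
Step 1: w='' (idx 0), next='c' -> output (0, 'c'), add 'c' as idx 1
Step 2: w='c' (idx 1), next='c' -> output (1, 'c'), add 'cc' as idx 2
Step 3: w='cc' (idx 2), next='a' -> output (2, 'a'), add 'cca' as idx 3
Step 4: w='cc' (idx 2), next='c' -> output (2, 'c'), add 'ccc' as idx 4
Step 5: w='' (idx 0), next='a' -> output (0, 'a'), add 'a' as idx 5


Encoded: [(0, 'c'), (1, 'c'), (2, 'a'), (2, 'c'), (0, 'a')]


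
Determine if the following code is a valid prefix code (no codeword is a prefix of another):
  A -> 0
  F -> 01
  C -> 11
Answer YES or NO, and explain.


Checking each pair (does one codeword prefix another?):
  A='0' vs F='01': prefix -- VIOLATION

NO -- this is NOT a valid prefix code. A (0) is a prefix of F (01).


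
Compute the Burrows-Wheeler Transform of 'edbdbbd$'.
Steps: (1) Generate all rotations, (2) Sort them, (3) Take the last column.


Rotations (sorted):
  0: $edbdbbd -> last char: d
  1: bbd$edbd -> last char: d
  2: bd$edbdb -> last char: b
  3: bdbbd$ed -> last char: d
  4: d$edbdbb -> last char: b
  5: dbbd$edb -> last char: b
  6: dbdbbd$e -> last char: e
  7: edbdbbd$ -> last char: $


BWT = ddbdbbe$


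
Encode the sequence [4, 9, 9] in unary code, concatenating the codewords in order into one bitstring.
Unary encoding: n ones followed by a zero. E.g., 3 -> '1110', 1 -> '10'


Encode each number as n ones followed by a terminating 0:
  4 -> 11110 (5 bits)
  9 -> 1111111110 (10 bits)
  9 -> 1111111110 (10 bits)
Total length = 5 + 10 + 10 = 25 bits.

Unary([4, 9, 9]) = 1111011111111101111111110 (25 bits)


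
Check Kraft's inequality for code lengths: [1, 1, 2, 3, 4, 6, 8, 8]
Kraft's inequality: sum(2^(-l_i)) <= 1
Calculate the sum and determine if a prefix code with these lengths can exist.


Sum = 2^(-1) + 2^(-1) + 2^(-2) + 2^(-3) + 2^(-4) + 2^(-6) + 2^(-8) + 2^(-8)
    = 0.5 + 0.5 + 0.25 + 0.125 + 0.0625 + 0.015625 + 0.00390625 + 0.00390625
    = 374/256 = 1.4609375
Since 1.4609375 > 1, Kraft's inequality is NOT satisfied.
A prefix code with these lengths CANNOT exist.

Kraft sum = 1.4609375. Not satisfied.


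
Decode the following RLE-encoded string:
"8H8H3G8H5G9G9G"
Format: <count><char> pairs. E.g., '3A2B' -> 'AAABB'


Expanding each <count><char> pair:
  8H -> 'HHHHHHHH'
  8H -> 'HHHHHHHH'
  3G -> 'GGG'
  8H -> 'HHHHHHHH'
  5G -> 'GGGGG'
  9G -> 'GGGGGGGGG'
  9G -> 'GGGGGGGGG'

Decoded = HHHHHHHHHHHHHHHHGGGHHHHHHHHGGGGGGGGGGGGGGGGGGGGGGG


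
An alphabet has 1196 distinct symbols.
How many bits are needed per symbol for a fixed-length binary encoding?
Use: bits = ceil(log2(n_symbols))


log2(1196) = 10.224
Bracket: 2^10 = 1024 < 1196 <= 2^11 = 2048
So ceil(log2(1196)) = 11

bits = ceil(log2(1196)) = ceil(10.224) = 11 bits


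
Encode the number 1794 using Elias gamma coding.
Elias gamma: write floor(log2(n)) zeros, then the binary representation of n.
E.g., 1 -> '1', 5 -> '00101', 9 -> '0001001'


num_bits = floor(log2(1794)) + 1 = 11
leading_zeros = num_bits - 1 = 10
binary(1794) = 11100000010

Elias gamma(1794) = '0000000000' + '11100000010' = 000000000011100000010 (21 bits)


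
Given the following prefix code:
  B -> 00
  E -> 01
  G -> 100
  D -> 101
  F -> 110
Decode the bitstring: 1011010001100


Decoding step by step:
Bits 101 -> D
Bits 101 -> D
Bits 00 -> B
Bits 01 -> E
Bits 100 -> G


Decoded message: DDBEG


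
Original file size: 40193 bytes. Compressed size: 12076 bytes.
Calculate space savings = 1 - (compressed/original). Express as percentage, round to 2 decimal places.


ratio = compressed/original = 12076/40193 = 0.30045
savings = 1 - ratio = 1 - 0.30045 = 0.69955
as a percentage: 0.69955 * 100 = 69.95%

Space savings = 1 - 12076/40193 = 69.95%


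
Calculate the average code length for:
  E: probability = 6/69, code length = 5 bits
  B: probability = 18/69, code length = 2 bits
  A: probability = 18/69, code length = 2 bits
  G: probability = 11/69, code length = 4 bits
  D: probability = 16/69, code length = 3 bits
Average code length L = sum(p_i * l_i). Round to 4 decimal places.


Weighted contributions p_i * l_i:
  E: (6/69) * 5 = 30/69
  B: (18/69) * 2 = 36/69
  A: (18/69) * 2 = 36/69
  G: (11/69) * 4 = 44/69
  D: (16/69) * 3 = 48/69
Sum = (30 + 36 + 36 + 44 + 48)/69 = 194/69

L = 194/69 = 2.8116 bits/symbol


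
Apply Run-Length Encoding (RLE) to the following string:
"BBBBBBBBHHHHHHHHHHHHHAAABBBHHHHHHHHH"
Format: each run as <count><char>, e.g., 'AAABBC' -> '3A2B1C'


Scanning runs left to right:
  i=0: run of 'B' x 8 -> '8B'
  i=8: run of 'H' x 13 -> '13H'
  i=21: run of 'A' x 3 -> '3A'
  i=24: run of 'B' x 3 -> '3B'
  i=27: run of 'H' x 9 -> '9H'

RLE = 8B13H3A3B9H


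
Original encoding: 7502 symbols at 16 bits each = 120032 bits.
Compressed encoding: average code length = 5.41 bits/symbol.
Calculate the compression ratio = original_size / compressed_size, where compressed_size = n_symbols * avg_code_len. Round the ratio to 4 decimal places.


original_size = n_symbols * orig_bits = 7502 * 16 = 120032 bits
compressed_size = n_symbols * avg_code_len = 7502 * 5.41 = 40585.82 bits
ratio = original_size / compressed_size = 120032 / 40585.82 = 2.9575

Compression ratio = 2.9575


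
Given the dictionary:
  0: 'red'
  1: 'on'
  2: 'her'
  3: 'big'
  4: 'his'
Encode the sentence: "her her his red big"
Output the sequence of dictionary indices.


Look up each word in the dictionary:
  'her' -> 2
  'her' -> 2
  'his' -> 4
  'red' -> 0
  'big' -> 3

Encoded: [2, 2, 4, 0, 3]


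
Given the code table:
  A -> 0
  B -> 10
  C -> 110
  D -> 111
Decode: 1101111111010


Decoding:
110 -> C
111 -> D
111 -> D
10 -> B
10 -> B


Result: CDDBB


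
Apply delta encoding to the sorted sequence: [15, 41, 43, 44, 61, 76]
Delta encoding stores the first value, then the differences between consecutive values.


First value: 15
Deltas:
  41 - 15 = 26
  43 - 41 = 2
  44 - 43 = 1
  61 - 44 = 17
  76 - 61 = 15


Delta encoded: [15, 26, 2, 1, 17, 15]


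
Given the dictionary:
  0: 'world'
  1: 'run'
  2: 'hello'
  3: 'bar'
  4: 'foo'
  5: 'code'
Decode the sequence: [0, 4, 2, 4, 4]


Look up each index in the dictionary:
  0 -> 'world'
  4 -> 'foo'
  2 -> 'hello'
  4 -> 'foo'
  4 -> 'foo'

Decoded: "world foo hello foo foo"


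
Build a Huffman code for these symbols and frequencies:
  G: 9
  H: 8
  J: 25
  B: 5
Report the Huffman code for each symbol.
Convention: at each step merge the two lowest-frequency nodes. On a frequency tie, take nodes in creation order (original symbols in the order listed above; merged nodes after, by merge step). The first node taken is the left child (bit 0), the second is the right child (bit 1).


Huffman tree construction:
Step 1: Merge B(5) + H(8) = 13
Step 2: Merge G(9) + (B+H)(13) = 22
Step 3: Merge (G+(B+H))(22) + J(25) = 47
Read each symbol's code off the tree from the root (left child = 0, right child = 1).

Codes:
  G: 00 (length 2)
  H: 011 (length 3)
  J: 1 (length 1)
  B: 010 (length 3)
Average code length: 82/47 = 1.7447 bits/symbol


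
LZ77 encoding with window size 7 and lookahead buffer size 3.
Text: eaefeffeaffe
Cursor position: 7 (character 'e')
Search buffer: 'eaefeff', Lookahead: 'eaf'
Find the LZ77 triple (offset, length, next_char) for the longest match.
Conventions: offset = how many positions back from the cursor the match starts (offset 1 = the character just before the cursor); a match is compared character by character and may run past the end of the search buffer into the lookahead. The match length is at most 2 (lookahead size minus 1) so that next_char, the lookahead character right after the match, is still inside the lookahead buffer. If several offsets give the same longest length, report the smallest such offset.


Try each offset into the search buffer:
  offset=1 (pos 6, char 'f'): match length 0
  offset=2 (pos 5, char 'f'): match length 0
  offset=3 (pos 4, char 'e'): match length 1
  offset=4 (pos 3, char 'f'): match length 0
  offset=5 (pos 2, char 'e'): match length 1
  offset=6 (pos 1, char 'a'): match length 0
  offset=7 (pos 0, char 'e'): match length 2
Longest match has length 2 at offset 7.
next_char = character at position 7 + 2 = 9 -> 'f'

Best match: offset=7, length=2 (matching 'ea' starting at position 0)
LZ77 triple: (7, 2, 'f')


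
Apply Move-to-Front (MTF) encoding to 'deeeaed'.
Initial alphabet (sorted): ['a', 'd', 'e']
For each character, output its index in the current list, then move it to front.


MTF encoding:
'd': index 1 in ['a', 'd', 'e'] -> ['d', 'a', 'e']
'e': index 2 in ['d', 'a', 'e'] -> ['e', 'd', 'a']
'e': index 0 in ['e', 'd', 'a'] -> ['e', 'd', 'a']
'e': index 0 in ['e', 'd', 'a'] -> ['e', 'd', 'a']
'a': index 2 in ['e', 'd', 'a'] -> ['a', 'e', 'd']
'e': index 1 in ['a', 'e', 'd'] -> ['e', 'a', 'd']
'd': index 2 in ['e', 'a', 'd'] -> ['d', 'e', 'a']


Output: [1, 2, 0, 0, 2, 1, 2]


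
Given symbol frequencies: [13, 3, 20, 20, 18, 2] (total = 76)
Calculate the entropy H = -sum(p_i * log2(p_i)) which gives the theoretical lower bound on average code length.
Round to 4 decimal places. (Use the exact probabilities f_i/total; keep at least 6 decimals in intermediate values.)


Per-symbol terms -p_i * log2(p_i) with p_i = f_i/76:
  p = 13/76 = 0.171053: log2(p) = -2.547488, -p*log2(p) = 0.435754
  p = 3/76 = 0.039474: log2(p) = -4.662965, -p*log2(p) = 0.184064
  p = 20/76 = 0.263158: log2(p) = -1.925999, -p*log2(p) = 0.506842
  p = 20/76 = 0.263158: log2(p) = -1.925999, -p*log2(p) = 0.506842
  p = 18/76 = 0.236842: log2(p) = -2.078003, -p*log2(p) = 0.492158
  p = 2/76 = 0.026316: log2(p) = -5.247928, -p*log2(p) = 0.138103
H = 0.435754 + 0.184064 + 0.506842 + 0.506842 + 0.492158 + 0.138103 = 2.263763

H = 2.2638 bits/symbol
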